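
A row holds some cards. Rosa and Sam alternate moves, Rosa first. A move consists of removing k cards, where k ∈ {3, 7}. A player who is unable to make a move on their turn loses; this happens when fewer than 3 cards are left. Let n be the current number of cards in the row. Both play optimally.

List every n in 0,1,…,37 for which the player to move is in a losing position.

Use the standard recursion: the mover loses at a terminal position; elsewhere, the mover wins exactly when some move hands the opponent an L position.
n=0: no move → L
n=1: no move → L
n=2: no move → L
n=3: →0(L), so W
n=4: →1(L), so W
n=5: →2(L), so W
n=6: →3(W) only, which is W, so L
n=7: →0(L), so W
n=8: →1(L), so W
n=9: →6(L), so W
n=10: →7(W), 3(W) — all W, so L
n=11: →8(W), 4(W) — all W, so L
n=12: →9(W), 5(W) — all W, so L
n=13: →10(L), so W
n=14: →11(L), so W
n=15: →12(L), so W
n=16: →13(W), 9(W) — all W, so L
n=17: →10(L), so W
n=18: →11(L), so W
n=19: →16(L), so W
n=20: →17(W), 13(W) — all W, so L
n=21: →18(W), 14(W) — all W, so L
n=22: →19(W), 15(W) — all W, so L
n=23: →20(L), so W
n=24: →21(L), so W
n=25: →22(L), so W
n=26: →23(W), 19(W) — all W, so L
n=27: →20(L), so W
n=28: →21(L), so W
n=29: →26(L), so W
n=30: →27(W), 23(W) — all W, so L
n=31: →28(W), 24(W) — all W, so L
n=32: →29(W), 25(W) — all W, so L
n=33: →30(L), so W
n=34: →31(L), so W
n=35: →32(L), so W
n=36: →33(W), 29(W) — all W, so L
n=37: →30(L), so W
The losing starting values of n are exactly the entries labelled L in this table (16 of them).

0, 1, 2, 6, 10, 11, 12, 16, 20, 21, 22, 26, 30, 31, 32, 36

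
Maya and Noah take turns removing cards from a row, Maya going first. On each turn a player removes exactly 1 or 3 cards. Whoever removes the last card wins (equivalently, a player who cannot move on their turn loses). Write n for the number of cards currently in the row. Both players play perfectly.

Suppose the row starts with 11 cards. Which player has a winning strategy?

Use the standard recursion: the mover loses at a terminal position; elsewhere, the mover wins exactly when some move hands the opponent an L position.
n=0: no move → L
n=1: reaches L-position 0 → W
n=2: only reaches 1(W), which is W → L
n=3: reaches L-position 2 → W
n=4: only reaches 3(W), 1(W), all W → L
n=5: reaches L-position 4 → W
n=6: only reaches 5(W), 3(W), all W → L
n=7: reaches L-position 6 → W
n=8: only reaches 7(W), 5(W), all W → L
n=9: reaches L-position 8 → W
n=10: only reaches 9(W), 7(W), all W → L
n=11: reaches L-position 10 → W
The starting position 11 is W: Maya should remove 1, leaving 10, handing over an L position.

Maya wins.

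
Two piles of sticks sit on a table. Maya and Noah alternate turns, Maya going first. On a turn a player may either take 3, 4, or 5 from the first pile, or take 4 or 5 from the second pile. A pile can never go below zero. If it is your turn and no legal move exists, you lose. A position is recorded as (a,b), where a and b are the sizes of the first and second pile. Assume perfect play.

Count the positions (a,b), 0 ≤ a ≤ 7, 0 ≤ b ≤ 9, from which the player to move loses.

Build the W/L table. Terminal = L. A non-terminal position is W if it has a move to some L; otherwise it is L.
Every move lowers a or b (never raises either), so fill the grid row by row in increasing a, and left to right within a row: each cell's successors are then already labelled.
      b=0  b=1  b=2  b=3  b=4  b=5  b=6  b=7  b=8  b=9
a=0:    L    L    L    L    W    W    W    W    W    L
a=1:    L    L    L    L    W    W    W    W    W    L
a=2:    L    L    L    L    W    W    W    W    W    L
a=3:    W    W    W    W    L    L    L    L    W    W
a=4:    W    W    W    W    L    L    L    L    W    W
a=5:    W    W    W    W    L    L    L    L    W    W
a=6:    W    W    W    W    W    W    W    W    L    W
a=7:    W    W    W    W    W    W    W    W    L    W
Cells with no legal move (terminal, hence L): (0,0), (0,1), (0,2), (0,3), (1,0), (1,1), (1,2), (1,3), (2,0), (2,1), (2,2), (2,3).
The remaining L cells, each justified by listing all of its moves:
(0,9): moves to (0,5)(W), (0,4)(W); every one is W ⇒ L
(1,9): moves to (1,5)(W), (1,4)(W); every one is W ⇒ L
(2,9): moves to (2,5)(W), (2,4)(W); every one is W ⇒ L
(3,4): moves to (0,4)(W), (3,0)(W); every one is W ⇒ L
(3,5): moves to (0,5)(W), (3,1)(W), (3,0)(W); every one is W ⇒ L
(3,6): moves to (0,6)(W), (3,2)(W), (3,1)(W); every one is W ⇒ L
(3,7): moves to (0,7)(W), (3,3)(W), (3,2)(W); every one is W ⇒ L
(4,4): moves to (1,4)(W), (0,4)(W), (4,0)(W); every one is W ⇒ L
(4,5): moves to (1,5)(W), (0,5)(W), (4,1)(W), (4,0)(W); every one is W ⇒ L
(4,6): moves to (1,6)(W), (0,6)(W), (4,2)(W), (4,1)(W); every one is W ⇒ L
(4,7): moves to (1,7)(W), (0,7)(W), (4,3)(W), (4,2)(W); every one is W ⇒ L
(5,4): moves to (2,4)(W), (1,4)(W), (0,4)(W), (5,0)(W); every one is W ⇒ L
(5,5): moves to (2,5)(W), (1,5)(W), (0,5)(W), (5,1)(W), (5,0)(W); every one is W ⇒ L
(5,6): moves to (2,6)(W), (1,6)(W), (0,6)(W), (5,2)(W), (5,1)(W); every one is W ⇒ L
(5,7): moves to (2,7)(W), (1,7)(W), (0,7)(W), (5,3)(W), (5,2)(W); every one is W ⇒ L
(6,8): moves to (3,8)(W), (2,8)(W), (1,8)(W), (6,4)(W), (6,3)(W); every one is W ⇒ L
(7,8): moves to (4,8)(W), (3,8)(W), (2,8)(W), (7,4)(W), (7,3)(W); every one is W ⇒ L
Every other cell has at least one move into one of the L cells above, so it is W.
L cells per row: a=0: 5, a=1: 5, a=2: 5, a=3: 4, a=4: 4, a=5: 4, a=6: 1, a=7: 1; total 29.

29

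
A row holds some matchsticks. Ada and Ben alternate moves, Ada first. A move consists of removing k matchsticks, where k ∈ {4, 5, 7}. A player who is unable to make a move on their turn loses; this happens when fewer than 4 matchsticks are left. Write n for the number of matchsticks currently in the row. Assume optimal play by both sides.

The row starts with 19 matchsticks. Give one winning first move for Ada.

Label each position W (a win for the player to move) or L (a loss). A position with no legal move is L; any other position is W exactly when some move reaches an L, and L when every move reaches a W.
n=0: no move → L
n=1: no move → L
n=2: no move → L
n=3: no move → L
n=4: can move to 0, which is L ⇒ W
n=5: can move to 1, which is L ⇒ W
n=6: can move to 2, which is L ⇒ W
n=7: can move to 3, which is L ⇒ W
n=8: can move to 3, which is L ⇒ W
n=9: can move to 2, which is L ⇒ W
n=10: can move to 3, which is L ⇒ W
n=11: moves to 7(W), 6(W), 4(W); every one is W ⇒ L
n=12: moves to 8(W), 7(W), 5(W); every one is W ⇒ L
n=13: moves to 9(W), 8(W), 6(W); every one is W ⇒ L
n=14: moves to 10(W), 9(W), 7(W); every one is W ⇒ L
n=15: can move to 11, which is L ⇒ W
n=16: can move to 12, which is L ⇒ W
n=17: can move to 13, which is L ⇒ W
n=18: can move to 14, which is L ⇒ W
n=19: can move to 14, which is L ⇒ W
From 19, the L positions reachable in one move are: 14, 12. Any move reaching one of these is winning.

Remove 5, leaving 14.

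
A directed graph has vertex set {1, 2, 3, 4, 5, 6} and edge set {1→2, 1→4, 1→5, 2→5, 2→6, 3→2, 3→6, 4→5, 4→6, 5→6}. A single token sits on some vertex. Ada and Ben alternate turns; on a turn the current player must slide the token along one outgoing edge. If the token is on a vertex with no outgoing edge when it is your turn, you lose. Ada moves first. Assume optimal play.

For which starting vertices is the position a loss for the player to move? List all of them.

1, 6

Use the standard recursion: the mover loses at a terminal position; elsewhere, the mover wins exactly when some move hands the opponent an L position.
Every edge goes from a vertex to one that appears earlier in the order 6, 5, 4, 2, 1, 3, so processing vertices in that order labels each vertex after all of its successors.
6: no outgoing edge → L
5: reaches L-position 6 → W
4: reaches L-position 6 → W
2: reaches L-position 6 → W
1: only reaches 2(W), 4(W), 5(W), all W → L
3: reaches L-position 6 → W
The losing starting vertices are exactly the entries labelled L in this table (2 of them).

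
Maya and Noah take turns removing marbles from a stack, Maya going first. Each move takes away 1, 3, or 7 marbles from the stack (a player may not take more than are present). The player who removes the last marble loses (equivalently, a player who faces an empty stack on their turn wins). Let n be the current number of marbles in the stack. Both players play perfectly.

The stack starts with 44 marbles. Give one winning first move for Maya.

Build the W/L table. Terminal = W. A non-terminal position is W if it has a move to some L; otherwise it is L.
n=0: no move; the opponent has just taken the last marble and therefore loses → W
n=1: only reaches 0(W), which is W → L
n=2: reaches L-position 1 → W
n=3: only reaches 2(W), 0(W), all W → L
n=4: reaches L-position 3 → W
n=5: only reaches 4(W), 2(W), all W → L
n=6: reaches L-position 5 → W
n=7: only reaches 6(W), 4(W), 0(W), all W → L
n=8: reaches L-position 7 → W
n=9: only reaches 8(W), 6(W), 2(W), all W → L
n=10: reaches L-position 9 → W
n=11: only reaches 10(W), 8(W), 4(W), all W → L
n=12: reaches L-position 11 → W
n=13: only reaches 12(W), 10(W), 6(W), all W → L
n=14: reaches L-position 13 → W
n=15: only reaches 14(W), 12(W), 8(W), all W → L
n=16: reaches L-position 15 → W
n=17: only reaches 16(W), 14(W), 10(W), all W → L
n=18: reaches L-position 17 → W
n=19: only reaches 18(W), 16(W), 12(W), all W → L
n=20: reaches L-position 19 → W
n=21: only reaches 20(W), 18(W), 14(W), all W → L
n=22: reaches L-position 21 → W
n=23: only reaches 22(W), 20(W), 16(W), all W → L
n=24: reaches L-position 23 → W
n=25: only reaches 24(W), 22(W), 18(W), all W → L
n=26: reaches L-position 25 → W
n=27: only reaches 26(W), 24(W), 20(W), all W → L
n=28: reaches L-position 27 → W
n=29: only reaches 28(W), 26(W), 22(W), all W → L
n=30: reaches L-position 29 → W
n=31: only reaches 30(W), 28(W), 24(W), all W → L
n=32: reaches L-position 31 → W
n=33: only reaches 32(W), 30(W), 26(W), all W → L
n=34: reaches L-position 33 → W
n=35: only reaches 34(W), 32(W), 28(W), all W → L
n=36: reaches L-position 35 → W
n=37: only reaches 36(W), 34(W), 30(W), all W → L
n=38: reaches L-position 37 → W
n=39: only reaches 38(W), 36(W), 32(W), all W → L
n=40: reaches L-position 39 → W
n=41: only reaches 40(W), 38(W), 34(W), all W → L
n=42: reaches L-position 41 → W
n=43: only reaches 42(W), 40(W), 36(W), all W → L
n=44: reaches L-position 43 → W
From 44, the L positions reachable in one move are: 43, 41, 37. Any move reaching one of these is winning.

Remove 1, leaving 43.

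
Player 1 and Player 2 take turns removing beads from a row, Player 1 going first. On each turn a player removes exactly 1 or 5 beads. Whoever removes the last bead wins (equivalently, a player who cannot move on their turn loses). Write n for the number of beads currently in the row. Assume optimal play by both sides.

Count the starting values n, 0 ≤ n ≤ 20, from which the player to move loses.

11

Classify positions by backward induction: terminal positions (no move available) are L. From any other position, the mover wins iff some move reaches an L.
n=0: no move → L
n=1: →0(L), so W
n=2: →1(W) only, which is W, so L
n=3: →2(L), so W
n=4: →3(W) only, which is W, so L
n=5: →4(L), so W
n=6: →5(W), 1(W) — all W, so L
n=7: →6(L), so W
n=8: →7(W), 3(W) — all W, so L
n=9: →8(L), so W
n=10: →9(W), 5(W) — all W, so L
n=11: →10(L), so W
n=12: →11(W), 7(W) — all W, so L
n=13: →12(L), so W
n=14: →13(W), 9(W) — all W, so L
n=15: →14(L), so W
n=16: →15(W), 11(W) — all W, so L
n=17: →16(L), so W
n=18: →17(W), 13(W) — all W, so L
n=19: →18(L), so W
n=20: →19(W), 15(W) — all W, so L
L entries with 0 ≤ n ≤ 20: n = 0, 2, 4, 6, 8, 10, 12, 14, 16, 18, 20; that makes 11.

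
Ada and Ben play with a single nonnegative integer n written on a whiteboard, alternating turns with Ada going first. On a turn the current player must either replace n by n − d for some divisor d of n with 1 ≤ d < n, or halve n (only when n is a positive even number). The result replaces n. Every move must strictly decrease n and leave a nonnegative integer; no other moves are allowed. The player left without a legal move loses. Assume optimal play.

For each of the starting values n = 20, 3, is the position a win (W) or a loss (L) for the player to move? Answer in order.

20: W, 3: L

Positions with no move are L. A position that does have a move is losing for the player to move precisely when every available move leads to a winning position for the opponent. Fill in the labels:
n=0: no move → L
n=1: no move → L
n=2: can move to 1, which is L ⇒ W
n=3: the only move is to 2(W), a W ⇒ L
n=4: can move to 3, which is L ⇒ W
n=5: the only move is to 4(W), a W ⇒ L
n=6: can move to 3, which is L ⇒ W
n=7: the only move is to 6(W), a W ⇒ L
n=8: can move to 7, which is L ⇒ W
n=9: moves to 6(W), 8(W); every one is W ⇒ L
n=10: can move to 5, which is L ⇒ W
n=11: the only move is to 10(W), a W ⇒ L
n=12: can move to 9, which is L ⇒ W
n=13: the only move is to 12(W), a W ⇒ L
n=14: can move to 7, which is L ⇒ W
n=15: moves to 10(W), 12(W), 14(W); every one is W ⇒ L
n=16: can move to 15, which is L ⇒ W
n=17: the only move is to 16(W), a W ⇒ L
n=18: can move to 9, which is L ⇒ W
n=19: the only move is to 18(W), a W ⇒ L
n=20: can move to 15, which is L ⇒ W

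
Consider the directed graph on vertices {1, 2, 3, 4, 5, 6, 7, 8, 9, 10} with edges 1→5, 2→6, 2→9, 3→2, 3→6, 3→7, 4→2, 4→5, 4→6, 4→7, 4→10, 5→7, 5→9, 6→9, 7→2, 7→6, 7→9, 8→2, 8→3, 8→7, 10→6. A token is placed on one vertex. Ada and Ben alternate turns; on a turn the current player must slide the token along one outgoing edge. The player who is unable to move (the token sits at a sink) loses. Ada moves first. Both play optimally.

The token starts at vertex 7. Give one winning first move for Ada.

Label each position W (a win for the player to move) or L (a loss). A position with no legal move is L; any other position is W exactly when some move reaches an L, and L when every move reaches a W.
Every edge goes from a vertex to one that appears earlier in the order 9, 6, 2, 7, 3, 5, 10, 1, 4, 8, so processing vertices in that order labels each vertex after all of its successors.
9: no outgoing edge → L
6: reaches L-position 9 → W
2: reaches L-position 9 → W
7: reaches L-position 9 → W
3: only reaches 7(W), 2(W), 6(W), all W → L
5: reaches L-position 9 → W
10: only reaches 6(W), which is W → L
1: only reaches 5(W), which is W → L
4: reaches L-position 10 → W
8: reaches L-position 3 → W
From 7, the L positions reachable in one move are: 9.

Move to 9.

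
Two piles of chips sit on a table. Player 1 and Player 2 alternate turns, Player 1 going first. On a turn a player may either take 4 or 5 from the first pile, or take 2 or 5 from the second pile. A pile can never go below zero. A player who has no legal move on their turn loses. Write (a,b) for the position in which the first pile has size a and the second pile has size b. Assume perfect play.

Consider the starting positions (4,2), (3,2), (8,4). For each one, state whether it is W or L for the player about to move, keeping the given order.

Label each position W (a win for the player to move) or L (a loss). A position with no legal move is L; any other position is W exactly when some move reaches an L, and L when every move reaches a W.
No move ever increases a pile, so every position that can arise here has a ≤ 8 and b ≤ 4; it is enough to label the cells with 0 ≤ a ≤ 8 and 0 ≤ b ≤ 4.
Every move lowers a or b (never raises either), so fill the grid row by row in increasing a, and left to right within a row: each cell's successors are then already labelled.
      b=0  b=1  b=2  b=3  b=4
a=0:    L    L    W    W    L
a=1:    L    L    W    W    L
a=2:    L    L    W    W    L
a=3:    L    L    W    W    L
a=4:    W    W    L    L    W
a=5:    W    W    L    L    W
a=6:    W    W    L    L    W
a=7:    W    W    L    L    W
a=8:    W    W    W    W    W
Cells with no legal move (terminal, hence L): (0,0), (0,1), (1,0), (1,1), (2,0), (2,1), (3,0), (3,1).
The remaining L cells, each justified by listing all of its moves:
(0,4): →(0,2)(W) only, which is W, so L
(1,4): →(1,2)(W) only, which is W, so L
(2,4): →(2,2)(W) only, which is W, so L
(3,4): →(3,2)(W) only, which is W, so L
(4,2): →(0,2)(W), (4,0)(W) — all W, so L
(4,3): →(0,3)(W), (4,1)(W) — all W, so L
(5,2): →(1,2)(W), (0,2)(W), (5,0)(W) — all W, so L
(5,3): →(1,3)(W), (0,3)(W), (5,1)(W) — all W, so L
(6,2): →(2,2)(W), (1,2)(W), (6,0)(W) — all W, so L
(6,3): →(2,3)(W), (1,3)(W), (6,1)(W) — all W, so L
(7,2): →(3,2)(W), (2,2)(W), (7,0)(W) — all W, so L
(7,3): →(3,3)(W), (2,3)(W), (7,1)(W) — all W, so L
Every other cell has at least one move into one of the L cells above, so it is W.
(4,2): one of the L cells justified above, so L
(3,2): the move to (3,0) reaches an L cell, so W
(8,4): the move to (3,4) reaches an L cell, so W

(4,2): L, (3,2): W, (8,4): W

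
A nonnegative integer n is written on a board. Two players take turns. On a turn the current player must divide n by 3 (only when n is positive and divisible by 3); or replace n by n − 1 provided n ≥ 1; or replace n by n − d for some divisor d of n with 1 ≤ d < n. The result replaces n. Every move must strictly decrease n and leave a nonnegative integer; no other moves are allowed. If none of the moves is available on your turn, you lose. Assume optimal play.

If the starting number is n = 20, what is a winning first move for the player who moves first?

Positions with no move are L. A position that does have a move is losing for the player to move precisely when every available move leads to a winning position for the opponent. Fill in the labels:
n=0: no move → L
n=1: can move to 0, which is L ⇒ W
n=2: the only move is to 1(W), a W ⇒ L
n=3: can move to 2, which is L ⇒ W
n=4: can move to 2, which is L ⇒ W
n=5: the only move is to 4(W), a W ⇒ L
n=6: can move to 2, which is L ⇒ W
n=7: the only move is to 6(W), a W ⇒ L
n=8: can move to 7, which is L ⇒ W
n=9: moves to 3(W), 6(W), 8(W); every one is W ⇒ L
n=10: can move to 5, which is L ⇒ W
n=11: the only move is to 10(W), a W ⇒ L
n=12: can move to 9, which is L ⇒ W
n=13: the only move is to 12(W), a W ⇒ L
n=14: can move to 7, which is L ⇒ W
n=15: can move to 5, which is L ⇒ W
n=16: moves to 8(W), 12(W), 14(W), 15(W); every one is W ⇒ L
n=17: can move to 16, which is L ⇒ W
n=18: can move to 9, which is L ⇒ W
n=19: the only move is to 18(W), a W ⇒ L
n=20: can move to 16, which is L ⇒ W
From 20, the L positions reachable in one move are: 16, 19. Any move reaching one of these is winning.

Move to 16.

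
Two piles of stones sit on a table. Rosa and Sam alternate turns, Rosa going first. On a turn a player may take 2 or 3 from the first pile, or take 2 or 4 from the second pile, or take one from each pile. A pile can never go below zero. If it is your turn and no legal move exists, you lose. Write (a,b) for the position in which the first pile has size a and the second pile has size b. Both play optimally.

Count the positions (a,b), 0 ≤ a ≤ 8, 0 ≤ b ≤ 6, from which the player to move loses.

22

Compute win/loss labels from the base case upward. A position with no move is L. Any other position is W if it can reach an L in one move, else L.
Every move lowers a or b (never raises either), so fill the grid row by row in increasing a, and left to right within a row: each cell's successors are then already labelled.
      b=0  b=1  b=2  b=3  b=4  b=5  b=6
a=0:    L    L    W    W    W    W    L
a=1:    L    W    W    L    W    W    L
a=2:    W    W    L    L    W    W    W
a=3:    W    W    L    W    W    L    W
a=4:    W    L    W    W    L    W    W
a=5:    L    L    W    W    W    W    L
a=6:    L    W    W    L    W    W    L
a=7:    W    W    L    L    W    W    W
a=8:    W    W    L    W    W    L    W
Cells with no legal move (terminal, hence L): (0,0), (0,1), (1,0).
The remaining L cells, each justified by listing all of its moves:
(0,6): moves to (0,4)(W), (0,2)(W); every one is W ⇒ L
(1,3): moves to (1,1)(W), (0,2)(W); every one is W ⇒ L
(1,6): moves to (1,4)(W), (1,2)(W), (0,5)(W); every one is W ⇒ L
(2,2): moves to (0,2)(W), (2,0)(W), (1,1)(W); every one is W ⇒ L
(2,3): moves to (0,3)(W), (2,1)(W), (1,2)(W); every one is W ⇒ L
(3,2): moves to (1,2)(W), (0,2)(W), (3,0)(W), (2,1)(W); every one is W ⇒ L
(3,5): moves to (1,5)(W), (0,5)(W), (3,3)(W), (3,1)(W), (2,4)(W); every one is W ⇒ L
(4,1): moves to (2,1)(W), (1,1)(W), (3,0)(W); every one is W ⇒ L
(4,4): moves to (2,4)(W), (1,4)(W), (4,2)(W), (4,0)(W), (3,3)(W); every one is W ⇒ L
(5,0): moves to (3,0)(W), (2,0)(W); every one is W ⇒ L
(5,1): moves to (3,1)(W), (2,1)(W), (4,0)(W); every one is W ⇒ L
(5,6): moves to (3,6)(W), (2,6)(W), (5,4)(W), (5,2)(W), (4,5)(W); every one is W ⇒ L
(6,0): moves to (4,0)(W), (3,0)(W); every one is W ⇒ L
(6,3): moves to (4,3)(W), (3,3)(W), (6,1)(W), (5,2)(W); every one is W ⇒ L
(6,6): moves to (4,6)(W), (3,6)(W), (6,4)(W), (6,2)(W), (5,5)(W); every one is W ⇒ L
(7,2): moves to (5,2)(W), (4,2)(W), (7,0)(W), (6,1)(W); every one is W ⇒ L
(7,3): moves to (5,3)(W), (4,3)(W), (7,1)(W), (6,2)(W); every one is W ⇒ L
(8,2): moves to (6,2)(W), (5,2)(W), (8,0)(W), (7,1)(W); every one is W ⇒ L
(8,5): moves to (6,5)(W), (5,5)(W), (8,3)(W), (8,1)(W), (7,4)(W); every one is W ⇒ L
Every other cell has at least one move into one of the L cells above, so it is W.
L cells per row: a=0: 3, a=1: 3, a=2: 2, a=3: 2, a=4: 2, a=5: 3, a=6: 3, a=7: 2, a=8: 2; total 22.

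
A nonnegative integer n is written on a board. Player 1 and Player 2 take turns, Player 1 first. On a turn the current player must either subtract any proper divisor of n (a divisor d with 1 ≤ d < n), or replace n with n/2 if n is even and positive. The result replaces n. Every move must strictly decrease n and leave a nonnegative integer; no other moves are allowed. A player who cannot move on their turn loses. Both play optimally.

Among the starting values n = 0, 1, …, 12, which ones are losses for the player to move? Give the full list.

Positions with no move are L. A position that does have a move is losing for the player to move precisely when every available move leads to a winning position for the opponent. Fill in the labels:
n=0: no move → L
n=1: no move → L
n=2: can move to 1, which is L ⇒ W
n=3: the only move is to 2(W), a W ⇒ L
n=4: can move to 3, which is L ⇒ W
n=5: the only move is to 4(W), a W ⇒ L
n=6: can move to 3, which is L ⇒ W
n=7: the only move is to 6(W), a W ⇒ L
n=8: can move to 7, which is L ⇒ W
n=9: moves to 6(W), 8(W); every one is W ⇒ L
n=10: can move to 5, which is L ⇒ W
n=11: the only move is to 10(W), a W ⇒ L
n=12: can move to 9, which is L ⇒ W
The losing starting values of n are exactly the entries labelled L in this table (7 of them).

0, 1, 3, 5, 7, 9, 11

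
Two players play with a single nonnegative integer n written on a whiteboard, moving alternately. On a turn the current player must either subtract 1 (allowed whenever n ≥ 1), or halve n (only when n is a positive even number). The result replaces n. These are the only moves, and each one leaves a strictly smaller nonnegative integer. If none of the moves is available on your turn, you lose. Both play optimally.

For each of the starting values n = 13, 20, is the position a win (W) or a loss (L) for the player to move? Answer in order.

13: L, 20: W

Label each position W (a win for the player to move) or L (a loss). A position with no legal move is L; any other position is W exactly when some move reaches an L, and L when every move reaches a W.
n=0: no move → L
n=1: W (go to 0, an L position)
n=2: L (sole option 1(W) is W)
n=3: W (go to 2, an L position)
n=4: W (go to 2, an L position)
n=5: L (sole option 4(W) is W)
n=6: W (go to 5, an L position)
n=7: L (sole option 6(W) is W)
n=8: W (go to 7, an L position)
n=9: L (sole option 8(W) is W)
n=10: W (go to 5, an L position)
n=11: L (sole option 10(W) is W)
n=12: W (go to 11, an L position)
n=13: L (sole option 12(W) is W)
n=14: W (go to 7, an L position)
n=15: L (sole option 14(W) is W)
n=16: W (go to 15, an L position)
n=17: L (sole option 16(W) is W)
n=18: W (go to 9, an L position)
n=19: L (sole option 18(W) is W)
n=20: W (go to 19, an L position)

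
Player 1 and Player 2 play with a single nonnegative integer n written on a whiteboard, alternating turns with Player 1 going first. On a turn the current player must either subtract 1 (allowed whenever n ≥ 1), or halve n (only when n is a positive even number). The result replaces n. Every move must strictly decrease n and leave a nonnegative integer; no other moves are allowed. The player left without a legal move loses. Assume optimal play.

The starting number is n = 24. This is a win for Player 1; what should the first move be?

Compute win/loss labels from the base case upward. A position with no move is L. Any other position is W if it can reach an L in one move, else L.
n=0: no move → L
n=1: →0(L), so W
n=2: →1(W) only, which is W, so L
n=3: →2(L), so W
n=4: →2(L), so W
n=5: →4(W) only, which is W, so L
n=6: →5(L), so W
n=7: →6(W) only, which is W, so L
n=8: →7(L), so W
n=9: →8(W) only, which is W, so L
n=10: →5(L), so W
n=11: →10(W) only, which is W, so L
n=12: →11(L), so W
n=13: →12(W) only, which is W, so L
n=14: →7(L), so W
n=15: →14(W) only, which is W, so L
n=16: →15(L), so W
n=17: →16(W) only, which is W, so L
n=18: →9(L), so W
n=19: →18(W) only, which is W, so L
n=20: →19(L), so W
n=21: →20(W) only, which is W, so L
n=22: →11(L), so W
n=23: →22(W) only, which is W, so L
n=24: →23(L), so W
From 24, the L positions reachable in one move are: 23.

Move to 23.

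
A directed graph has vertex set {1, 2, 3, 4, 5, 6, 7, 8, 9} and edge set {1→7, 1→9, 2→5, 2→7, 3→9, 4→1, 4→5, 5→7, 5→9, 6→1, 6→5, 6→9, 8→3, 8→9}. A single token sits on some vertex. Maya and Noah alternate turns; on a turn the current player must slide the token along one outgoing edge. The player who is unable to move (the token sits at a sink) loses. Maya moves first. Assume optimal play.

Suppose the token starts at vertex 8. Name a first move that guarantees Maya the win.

Build the W/L table. Terminal = L. A non-terminal position is W if it has a move to some L; otherwise it is L.
Every edge goes from a vertex to one that appears earlier in the order 7, 9, 1, 3, 5, 8, 6, 4, 2, so processing vertices in that order labels each vertex after all of its successors.
7: no outgoing edge → L
9: no outgoing edge → L
1: →9(L), so W
3: →9(L), so W
5: →9(L), so W
8: →9(L), so W
6: →9(L), so W
4: →5(W), 1(W) — all W, so L
2: →7(L), so W
From 8, the L positions reachable in one move are: 9.

Move to 9.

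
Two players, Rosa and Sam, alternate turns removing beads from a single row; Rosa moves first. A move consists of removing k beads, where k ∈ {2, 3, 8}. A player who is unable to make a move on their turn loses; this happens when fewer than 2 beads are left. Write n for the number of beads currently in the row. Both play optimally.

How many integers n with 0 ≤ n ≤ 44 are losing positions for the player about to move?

Classify positions by backward induction: terminal positions (no move available) are L. From any other position, the mover wins iff some move reaches an L.
n=0: no move → L
n=1: no move → L
n=2: W (go to 0, an L position)
n=3: W (go to 1, an L position)
n=4: W (go to 1, an L position)
n=5: L (options 3(W), 2(W) are all W)
n=6: L (options 4(W), 3(W) are all W)
n=7: W (go to 5, an L position)
n=8: W (go to 6, an L position)
n=9: W (go to 6, an L position)
n=10: L (options 8(W), 7(W), 2(W) are all W)
n=11: L (options 9(W), 8(W), 3(W) are all W)
n=12: W (go to 10, an L position)
n=13: W (go to 11, an L position)
n=14: W (go to 11, an L position)
n=15: L (options 13(W), 12(W), 7(W) are all W)
n=16: L (options 14(W), 13(W), 8(W) are all W)
n=17: W (go to 15, an L position)
n=18: W (go to 16, an L position)
n=19: W (go to 16, an L position)
n=20: L (options 18(W), 17(W), 12(W) are all W)
n=21: L (options 19(W), 18(W), 13(W) are all W)
n=22: W (go to 20, an L position)
n=23: W (go to 21, an L position)
n=24: W (go to 21, an L position)
n=25: L (options 23(W), 22(W), 17(W) are all W)
n=26: L (options 24(W), 23(W), 18(W) are all W)
n=27: W (go to 25, an L position)
n=28: W (go to 26, an L position)
n=29: W (go to 26, an L position)
n=30: L (options 28(W), 27(W), 22(W) are all W)
n=31: L (options 29(W), 28(W), 23(W) are all W)
n=32: W (go to 30, an L position)
n=33: W (go to 31, an L position)
n=34: W (go to 31, an L position)
n=35: L (options 33(W), 32(W), 27(W) are all W)
n=36: L (options 34(W), 33(W), 28(W) are all W)
n=37: W (go to 35, an L position)
n=38: W (go to 36, an L position)
n=39: W (go to 36, an L position)
n=40: L (options 38(W), 37(W), 32(W) are all W)
n=41: L (options 39(W), 38(W), 33(W) are all W)
n=42: W (go to 40, an L position)
n=43: W (go to 41, an L position)
n=44: W (go to 41, an L position)
L entries with 0 ≤ n ≤ 44: n = 0, 1, 5, 6, 10, 11, 15, 16, 20, 21, 25, 26, 30, 31, 35, 36, 40, 41; that makes 18.

18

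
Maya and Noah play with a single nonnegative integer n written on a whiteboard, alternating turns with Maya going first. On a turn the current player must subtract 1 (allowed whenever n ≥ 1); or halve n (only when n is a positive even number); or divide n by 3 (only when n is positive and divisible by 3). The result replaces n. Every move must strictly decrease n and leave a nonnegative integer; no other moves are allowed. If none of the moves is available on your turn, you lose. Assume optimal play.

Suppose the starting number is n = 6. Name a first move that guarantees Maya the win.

Move to 2.

Label each position W (a win for the player to move) or L (a loss). A position with no legal move is L; any other position is W exactly when some move reaches an L, and L when every move reaches a W.
n=0: no move → L
n=1: can move to 0, which is L ⇒ W
n=2: the only move is to 1(W), a W ⇒ L
n=3: can move to 2, which is L ⇒ W
n=4: can move to 2, which is L ⇒ W
n=5: the only move is to 4(W), a W ⇒ L
n=6: can move to 2, which is L ⇒ W
From 6, the L positions reachable in one move are: 2, 5. Any move reaching one of these is winning.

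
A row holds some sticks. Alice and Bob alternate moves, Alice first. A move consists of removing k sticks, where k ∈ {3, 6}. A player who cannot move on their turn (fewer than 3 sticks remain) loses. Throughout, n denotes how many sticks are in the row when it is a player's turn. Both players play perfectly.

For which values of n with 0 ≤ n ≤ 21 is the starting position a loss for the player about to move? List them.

Positions with no move are L. A position that does have a move is losing for the player to move precisely when every available move leads to a winning position for the opponent. Fill in the labels:
n=0: no move → L
n=1: no move → L
n=2: no move → L
n=3: can move to 0, which is L ⇒ W
n=4: can move to 1, which is L ⇒ W
n=5: can move to 2, which is L ⇒ W
n=6: can move to 0, which is L ⇒ W
n=7: can move to 1, which is L ⇒ W
n=8: can move to 2, which is L ⇒ W
n=9: moves to 6(W), 3(W); every one is W ⇒ L
n=10: moves to 7(W), 4(W); every one is W ⇒ L
n=11: moves to 8(W), 5(W); every one is W ⇒ L
n=12: can move to 9, which is L ⇒ W
n=13: can move to 10, which is L ⇒ W
n=14: can move to 11, which is L ⇒ W
n=15: can move to 9, which is L ⇒ W
n=16: can move to 10, which is L ⇒ W
n=17: can move to 11, which is L ⇒ W
n=18: moves to 15(W), 12(W); every one is W ⇒ L
n=19: moves to 16(W), 13(W); every one is W ⇒ L
n=20: moves to 17(W), 14(W); every one is W ⇒ L
n=21: can move to 18, which is L ⇒ W
Reading off the rows marked L gives the requested list; there are 9 such values of n.

0, 1, 2, 9, 10, 11, 18, 19, 20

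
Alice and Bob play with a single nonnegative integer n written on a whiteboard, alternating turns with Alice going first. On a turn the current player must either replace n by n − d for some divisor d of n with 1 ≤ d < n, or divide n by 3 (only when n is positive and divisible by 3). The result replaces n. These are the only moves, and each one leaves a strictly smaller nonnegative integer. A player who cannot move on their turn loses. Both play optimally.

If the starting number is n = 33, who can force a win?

Alice wins.

Label each position W (a win for the player to move) or L (a loss). A position with no legal move is L; any other position is W exactly when some move reaches an L, and L when every move reaches a W.
n=0: no move → L
n=1: no move → L
n=2: W (go to 1, an L position)
n=3: W (go to 1, an L position)
n=4: L (options 2(W), 3(W) are all W)
n=5: W (go to 4, an L position)
n=6: W (go to 4, an L position)
n=7: L (sole option 6(W) is W)
n=8: W (go to 4, an L position)
n=9: L (options 3(W), 6(W), 8(W) are all W)
n=10: W (go to 9, an L position)
n=11: L (sole option 10(W) is W)
n=12: W (go to 4, an L position)
n=13: L (sole option 12(W) is W)
n=14: W (go to 7, an L position)
n=15: L (options 5(W), 10(W), 12(W), 14(W) are all W)
n=16: W (go to 15, an L position)
n=17: L (sole option 16(W) is W)
n=18: W (go to 9, an L position)
n=19: L (sole option 18(W) is W)
n=20: W (go to 15, an L position)
n=21: W (go to 7, an L position)
n=22: W (go to 11, an L position)
n=23: L (sole option 22(W) is W)
n=24: W (go to 23, an L position)
n=25: L (options 20(W), 24(W) are all W)
n=26: W (go to 13, an L position)
n=27: W (go to 9, an L position)
n=28: L (options 14(W), 21(W), 24(W), 26(W), 27(W) are all W)
n=29: W (go to 28, an L position)
n=30: W (go to 15, an L position)
n=31: L (sole option 30(W) is W)
n=32: W (go to 28, an L position)
n=33: W (go to 11, an L position)
The starting position 33 is W: Alice should move to 11, handing over an L position.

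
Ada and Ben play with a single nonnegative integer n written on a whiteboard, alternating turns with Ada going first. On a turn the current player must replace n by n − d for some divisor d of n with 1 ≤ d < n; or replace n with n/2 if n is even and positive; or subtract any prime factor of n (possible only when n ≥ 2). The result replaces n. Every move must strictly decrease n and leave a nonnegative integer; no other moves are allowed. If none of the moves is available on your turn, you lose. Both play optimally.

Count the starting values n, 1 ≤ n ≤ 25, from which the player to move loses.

5

Positions with no move are L. A position that does have a move is losing for the player to move precisely when every available move leads to a winning position for the opponent. Fill in the labels:
n=0: no move → L
n=1: no move → L
n=2: →0(L), so W
n=3: →0(L), so W
n=4: →2(W), 3(W) — all W, so L
n=5: →0(L), so W
n=6: →4(L), so W
n=7: →0(L), so W
n=8: →4(L), so W
n=9: →6(W), 8(W) — all W, so L
n=10: →9(L), so W
n=11: →0(L), so W
n=12: →9(L), so W
n=13: →0(L), so W
n=14: →7(W), 12(W), 13(W) — all W, so L
n=15: →14(L), so W
n=16: →14(L), so W
n=17: →0(L), so W
n=18: →9(L), so W
n=19: →0(L), so W
n=20: →10(W), 15(W), 16(W), 18(W), 19(W) — all W, so L
n=21: →14(L), so W
n=22: →20(L), so W
n=23: →0(L), so W
n=24: →20(L), so W
n=25: →20(L), so W
L entries with 1 ≤ n ≤ 25 (n=0 is outside the asked range and is not counted): n = 1, 4, 9, 14, 20; that makes 5.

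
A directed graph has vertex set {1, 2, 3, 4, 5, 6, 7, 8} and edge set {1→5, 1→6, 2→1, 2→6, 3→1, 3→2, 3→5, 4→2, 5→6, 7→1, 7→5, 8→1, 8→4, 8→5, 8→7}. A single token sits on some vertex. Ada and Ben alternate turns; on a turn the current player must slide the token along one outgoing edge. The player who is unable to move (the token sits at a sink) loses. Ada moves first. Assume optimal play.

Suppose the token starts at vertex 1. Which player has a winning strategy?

Compute win/loss labels from the base case upward. A position with no move is L. Any other position is W if it can reach an L in one move, else L.
Every edge goes from a vertex to one that appears earlier in the order 6, 5, 1, 7, 2, 3, 4, 8, so processing vertices in that order labels each vertex after all of its successors.
6: no outgoing edge → L
5: can move to 6, which is L ⇒ W
1: can move to 6, which is L ⇒ W
7: moves to 1(W), 5(W); every one is W ⇒ L
2: can move to 6, which is L ⇒ W
3: moves to 2(W), 1(W), 5(W); every one is W ⇒ L
4: the only move is to 2(W), a W ⇒ L
8: can move to 4, which is L ⇒ W
The starting position 1 is W: Ada should move to 6, handing over an L position.

Ada wins.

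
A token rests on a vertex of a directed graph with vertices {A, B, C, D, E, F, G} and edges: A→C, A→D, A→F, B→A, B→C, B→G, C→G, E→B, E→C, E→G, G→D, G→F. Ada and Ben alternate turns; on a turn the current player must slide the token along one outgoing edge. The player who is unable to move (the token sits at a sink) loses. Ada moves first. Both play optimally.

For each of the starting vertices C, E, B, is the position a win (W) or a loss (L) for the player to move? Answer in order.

C: L, E: W, B: W

Classify positions by backward induction: terminal positions (no move available) are L. From any other position, the mover wins iff some move reaches an L.
Every edge goes from a vertex to one that appears earlier in the order D, F, G, C, A, B, E, so processing vertices in that order labels each vertex after all of its successors.
D: no outgoing edge → L
F: no outgoing edge → L
G: reaches L-position F → W
C: only reaches G(W), which is W → L
A: reaches L-position C → W
B: reaches L-position C → W
E: reaches L-position C → W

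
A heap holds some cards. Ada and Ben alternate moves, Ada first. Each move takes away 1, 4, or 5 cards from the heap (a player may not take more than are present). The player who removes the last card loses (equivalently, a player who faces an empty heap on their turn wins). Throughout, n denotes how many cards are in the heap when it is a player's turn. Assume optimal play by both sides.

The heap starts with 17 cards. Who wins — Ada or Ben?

Work bottom-up. With no move the player to move wins. Otherwise the position is W if at least one move leads to an L position for the opponent, and L if every move leads to a W.
n=0: no move; the opponent has just taken the last card and therefore loses → W
n=1: only reaches 0(W), which is W → L
n=2: reaches L-position 1 → W
n=3: only reaches 2(W), which is W → L
n=4: reaches L-position 3 → W
n=5: reaches L-position 1 → W
n=6: reaches L-position 1 → W
n=7: reaches L-position 3 → W
n=8: reaches L-position 3 → W
n=9: only reaches 8(W), 5(W), 4(W), all W → L
n=10: reaches L-position 9 → W
n=11: only reaches 10(W), 7(W), 6(W), all W → L
n=12: reaches L-position 11 → W
n=13: reaches L-position 9 → W
n=14: reaches L-position 9 → W
n=15: reaches L-position 11 → W
n=16: reaches L-position 11 → W
n=17: only reaches 16(W), 13(W), 12(W), all W → L
The starting position 17 is L: whatever Ada does, the opponent receives a W position.

Ben wins.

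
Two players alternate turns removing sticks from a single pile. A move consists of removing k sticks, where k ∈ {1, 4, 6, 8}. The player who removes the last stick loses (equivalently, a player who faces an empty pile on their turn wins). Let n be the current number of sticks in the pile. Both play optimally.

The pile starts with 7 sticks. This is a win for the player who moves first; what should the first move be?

Remove 1, leaving 6.

Compute win/loss labels from the base case upward. A position with no move is W. Any other position is W if it can reach an L in one move, else L.
n=0: no move; the opponent has just taken the last stick and therefore loses → W
n=1: →0(W) only, which is W, so L
n=2: →1(L), so W
n=3: →2(W) only, which is W, so L
n=4: →3(L), so W
n=5: →1(L), so W
n=6: →5(W), 2(W), 0(W) — all W, so L
n=7: →6(L), so W
From 7, the L positions reachable in one move are: 6, 3, 1. Any move reaching one of these is winning.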